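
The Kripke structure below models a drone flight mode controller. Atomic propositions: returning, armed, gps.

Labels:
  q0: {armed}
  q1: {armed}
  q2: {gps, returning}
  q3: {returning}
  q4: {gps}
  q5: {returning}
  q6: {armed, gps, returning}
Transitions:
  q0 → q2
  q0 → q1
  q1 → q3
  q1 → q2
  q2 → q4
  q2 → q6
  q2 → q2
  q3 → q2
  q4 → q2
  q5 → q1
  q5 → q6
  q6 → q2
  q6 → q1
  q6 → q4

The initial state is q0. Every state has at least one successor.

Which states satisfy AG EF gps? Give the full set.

States satisfying EF gps: {q0, q1, q2, q3, q4, q5, q6}.
States satisfying AG EF gps: {q0, q1, q2, q3, q4, q5, q6}.

{q0, q1, q2, q3, q4, q5, q6}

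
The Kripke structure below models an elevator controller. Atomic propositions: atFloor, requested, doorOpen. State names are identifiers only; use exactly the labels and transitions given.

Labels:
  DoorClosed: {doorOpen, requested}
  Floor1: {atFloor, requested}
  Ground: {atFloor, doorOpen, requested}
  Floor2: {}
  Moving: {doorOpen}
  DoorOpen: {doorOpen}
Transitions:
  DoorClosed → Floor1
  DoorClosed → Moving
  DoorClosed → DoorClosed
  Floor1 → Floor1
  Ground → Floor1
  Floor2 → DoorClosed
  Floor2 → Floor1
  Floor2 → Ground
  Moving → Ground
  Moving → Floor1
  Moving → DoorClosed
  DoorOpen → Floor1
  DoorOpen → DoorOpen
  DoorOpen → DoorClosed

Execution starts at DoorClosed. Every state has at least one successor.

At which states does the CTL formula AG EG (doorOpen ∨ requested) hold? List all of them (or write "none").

States satisfying EG (doorOpen ∨ requested): {DoorClosed, Floor1, Ground, Moving, DoorOpen}.
States satisfying AG EG (doorOpen ∨ requested): {DoorClosed, Floor1, Ground, Moving, DoorOpen}.

{DoorClosed, Floor1, Ground, Moving, DoorOpen}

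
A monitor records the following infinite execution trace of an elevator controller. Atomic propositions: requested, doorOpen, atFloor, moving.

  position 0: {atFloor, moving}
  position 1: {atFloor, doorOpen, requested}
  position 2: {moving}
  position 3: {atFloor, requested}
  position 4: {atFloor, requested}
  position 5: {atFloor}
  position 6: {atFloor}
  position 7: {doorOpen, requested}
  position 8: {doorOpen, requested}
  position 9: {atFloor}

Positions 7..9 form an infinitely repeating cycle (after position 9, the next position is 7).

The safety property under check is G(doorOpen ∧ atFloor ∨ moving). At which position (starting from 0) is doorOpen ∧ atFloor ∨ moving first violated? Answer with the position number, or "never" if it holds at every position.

3

Check doorOpen ∧ atFloor ∨ moving at each position in order: 0 ✓, 1 ✓, 2 ✓.
At position 3 the labels are {atFloor, requested}, so doorOpen ∧ atFloor ∨ moving is false there. This is the first violation.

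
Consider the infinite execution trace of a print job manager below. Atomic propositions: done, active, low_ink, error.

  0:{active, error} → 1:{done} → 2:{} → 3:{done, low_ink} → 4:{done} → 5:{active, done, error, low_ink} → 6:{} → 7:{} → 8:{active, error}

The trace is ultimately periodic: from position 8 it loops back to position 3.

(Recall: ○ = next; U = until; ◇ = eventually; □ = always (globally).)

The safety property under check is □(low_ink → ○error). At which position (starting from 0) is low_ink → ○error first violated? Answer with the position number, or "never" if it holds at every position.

3

Check low_ink → ○error at each position in order: 0 ✓, 1 ✓, 2 ✓.
At position 3 the labels are {done, low_ink} and the next position 4 has {done}, so low_ink → ○error is false there. This is the first violation.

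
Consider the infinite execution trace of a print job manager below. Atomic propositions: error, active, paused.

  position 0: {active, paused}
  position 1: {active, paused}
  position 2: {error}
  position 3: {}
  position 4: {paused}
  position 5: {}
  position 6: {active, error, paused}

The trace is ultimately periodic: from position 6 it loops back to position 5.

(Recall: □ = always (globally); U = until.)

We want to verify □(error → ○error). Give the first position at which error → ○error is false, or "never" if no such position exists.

Check error → ○error at each position in order: 0 ✓, 1 ✓.
At position 2 the labels are {error} and the next position 3 has {}, so error → ○error is false there. This is the first violation.

2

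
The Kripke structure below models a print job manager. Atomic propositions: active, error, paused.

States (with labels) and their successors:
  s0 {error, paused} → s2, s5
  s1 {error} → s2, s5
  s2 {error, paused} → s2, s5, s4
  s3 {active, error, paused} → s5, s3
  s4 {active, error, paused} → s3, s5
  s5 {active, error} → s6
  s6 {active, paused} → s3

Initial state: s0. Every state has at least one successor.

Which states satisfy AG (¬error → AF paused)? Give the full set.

States satisfying ¬error → AF paused: {s0, s1, s2, s3, s4, s5, s6}.
States satisfying AG (¬error → AF paused): {s0, s1, s2, s3, s4, s5, s6}.

{s0, s1, s2, s3, s4, s5, s6}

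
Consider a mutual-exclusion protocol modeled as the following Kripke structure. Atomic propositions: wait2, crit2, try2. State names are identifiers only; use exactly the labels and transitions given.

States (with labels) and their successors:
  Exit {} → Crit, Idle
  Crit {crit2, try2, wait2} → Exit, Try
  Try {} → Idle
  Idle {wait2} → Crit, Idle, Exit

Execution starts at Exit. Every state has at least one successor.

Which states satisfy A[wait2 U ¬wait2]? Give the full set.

States satisfying wait2: {Crit, Idle}.
States satisfying ¬wait2: {Exit, Try}.
States satisfying A[wait2 U ¬wait2]: {Exit, Crit, Try}.

{Exit, Crit, Try}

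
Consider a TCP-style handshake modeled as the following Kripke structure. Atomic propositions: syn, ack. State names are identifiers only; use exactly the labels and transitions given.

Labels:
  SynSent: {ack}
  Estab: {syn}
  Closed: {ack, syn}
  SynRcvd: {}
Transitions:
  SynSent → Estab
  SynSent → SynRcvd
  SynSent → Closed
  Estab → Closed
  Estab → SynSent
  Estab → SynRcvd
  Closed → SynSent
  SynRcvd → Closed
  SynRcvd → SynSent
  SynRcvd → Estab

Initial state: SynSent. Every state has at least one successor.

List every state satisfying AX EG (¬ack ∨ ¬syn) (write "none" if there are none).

{Closed}

States satisfying EG (¬ack ∨ ¬syn): {SynSent, Estab, SynRcvd}.
States satisfying AX EG (¬ack ∨ ¬syn): {Closed}.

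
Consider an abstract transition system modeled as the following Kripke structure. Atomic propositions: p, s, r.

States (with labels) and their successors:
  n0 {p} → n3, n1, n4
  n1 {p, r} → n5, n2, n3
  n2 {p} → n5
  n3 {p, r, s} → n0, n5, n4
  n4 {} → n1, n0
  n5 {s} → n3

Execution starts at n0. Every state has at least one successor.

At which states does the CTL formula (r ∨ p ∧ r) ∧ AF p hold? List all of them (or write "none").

{n1, n3}

States satisfying p ∧ r: {n1, n3}.
States satisfying r ∨ p ∧ r: {n1, n3}.
States satisfying p: {n0, n1, n2, n3}.
States satisfying AF p: {n0, n1, n2, n3, n4, n5}.
States satisfying (r ∨ p ∧ r) ∧ AF p: {n1, n3}.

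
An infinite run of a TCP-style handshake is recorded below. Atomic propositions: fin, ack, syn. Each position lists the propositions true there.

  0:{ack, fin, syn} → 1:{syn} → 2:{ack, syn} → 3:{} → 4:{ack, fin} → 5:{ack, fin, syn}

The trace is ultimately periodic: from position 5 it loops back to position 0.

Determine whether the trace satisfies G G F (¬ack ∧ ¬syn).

Holds

G F (¬ack ∧ ¬syn) holds at every position 0..5, and those are all positions ever visited, so G G F (¬ack ∧ ¬syn) holds.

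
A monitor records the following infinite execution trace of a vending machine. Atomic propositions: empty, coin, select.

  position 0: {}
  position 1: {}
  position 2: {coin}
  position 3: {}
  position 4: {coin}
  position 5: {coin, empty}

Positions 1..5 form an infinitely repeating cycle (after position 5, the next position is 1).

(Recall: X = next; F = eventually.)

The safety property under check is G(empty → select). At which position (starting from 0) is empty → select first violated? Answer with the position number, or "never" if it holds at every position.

5

Check empty → select at each position in order: 0 ✓, 1 ✓, 2 ✓, 3 ✓, 4 ✓.
At position 5 the labels are {coin, empty}, so empty → select is false there. This is the first violation.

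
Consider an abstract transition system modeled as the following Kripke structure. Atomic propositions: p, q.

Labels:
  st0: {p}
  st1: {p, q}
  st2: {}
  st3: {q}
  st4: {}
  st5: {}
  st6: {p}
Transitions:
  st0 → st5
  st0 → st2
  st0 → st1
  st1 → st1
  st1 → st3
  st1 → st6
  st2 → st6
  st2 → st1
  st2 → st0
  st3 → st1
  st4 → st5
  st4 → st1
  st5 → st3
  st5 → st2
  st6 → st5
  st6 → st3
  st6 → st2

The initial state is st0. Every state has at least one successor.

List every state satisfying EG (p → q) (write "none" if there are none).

States satisfying p → q: {st1, st2, st3, st4, st5}.
States satisfying EG (p → q): {st1, st2, st3, st4, st5}.

{st1, st2, st3, st4, st5}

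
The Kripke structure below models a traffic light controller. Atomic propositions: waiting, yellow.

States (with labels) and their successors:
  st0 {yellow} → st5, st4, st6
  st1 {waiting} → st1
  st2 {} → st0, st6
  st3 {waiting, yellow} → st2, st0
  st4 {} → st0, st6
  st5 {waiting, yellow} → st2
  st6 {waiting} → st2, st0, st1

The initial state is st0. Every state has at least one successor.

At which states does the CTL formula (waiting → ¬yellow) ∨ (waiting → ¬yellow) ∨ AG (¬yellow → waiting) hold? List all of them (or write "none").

States satisfying ¬yellow: {st1, st2, st4, st6}.
States satisfying waiting → ¬yellow: {st0, st1, st2, st4, st6}.
States satisfying (waiting → ¬yellow) ∨ (waiting → ¬yellow): {st0, st1, st2, st4, st6}.
States satisfying ¬yellow → waiting: {st0, st1, st3, st5, st6}.
States satisfying AG (¬yellow → waiting): {st1}.
States satisfying (waiting → ¬yellow) ∨ (waiting → ¬yellow) ∨ AG (¬yellow → waiting): {st0, st1, st2, st4, st6}.

{st0, st1, st2, st4, st6}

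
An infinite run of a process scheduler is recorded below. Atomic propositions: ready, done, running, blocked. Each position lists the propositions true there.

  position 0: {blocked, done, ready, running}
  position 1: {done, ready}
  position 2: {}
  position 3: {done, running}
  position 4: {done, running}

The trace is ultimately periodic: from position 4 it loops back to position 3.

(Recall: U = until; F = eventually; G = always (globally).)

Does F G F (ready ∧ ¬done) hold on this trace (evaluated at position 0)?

G F (ready ∧ ¬done) is false at every position 0..4, so it never becomes true and F G F (ready ∧ ¬done) fails.

No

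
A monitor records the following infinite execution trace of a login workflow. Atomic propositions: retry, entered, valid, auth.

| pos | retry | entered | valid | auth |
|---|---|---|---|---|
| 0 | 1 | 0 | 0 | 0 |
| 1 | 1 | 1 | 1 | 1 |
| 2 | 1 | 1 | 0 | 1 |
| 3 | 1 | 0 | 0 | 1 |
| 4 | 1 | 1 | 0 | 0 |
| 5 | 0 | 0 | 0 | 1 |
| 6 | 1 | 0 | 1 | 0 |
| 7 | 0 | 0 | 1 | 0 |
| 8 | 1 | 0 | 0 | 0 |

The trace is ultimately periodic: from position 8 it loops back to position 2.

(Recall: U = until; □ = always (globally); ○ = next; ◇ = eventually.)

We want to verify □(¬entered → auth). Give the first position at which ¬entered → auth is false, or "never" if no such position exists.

0

At position 0 the labels are {retry}, so ¬entered → auth is false there. This is the first violation.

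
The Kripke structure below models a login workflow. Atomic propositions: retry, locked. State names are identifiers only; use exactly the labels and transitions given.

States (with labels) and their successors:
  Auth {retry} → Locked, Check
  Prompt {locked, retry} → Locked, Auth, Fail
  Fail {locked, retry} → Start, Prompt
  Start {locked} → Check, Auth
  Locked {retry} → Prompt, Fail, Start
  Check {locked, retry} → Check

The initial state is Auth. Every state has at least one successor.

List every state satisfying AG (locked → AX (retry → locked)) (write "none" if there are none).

States satisfying locked → AX (retry → locked): {Auth, Fail, Locked, Check}.
States satisfying AG (locked → AX (retry → locked)): {Check}.

{Check}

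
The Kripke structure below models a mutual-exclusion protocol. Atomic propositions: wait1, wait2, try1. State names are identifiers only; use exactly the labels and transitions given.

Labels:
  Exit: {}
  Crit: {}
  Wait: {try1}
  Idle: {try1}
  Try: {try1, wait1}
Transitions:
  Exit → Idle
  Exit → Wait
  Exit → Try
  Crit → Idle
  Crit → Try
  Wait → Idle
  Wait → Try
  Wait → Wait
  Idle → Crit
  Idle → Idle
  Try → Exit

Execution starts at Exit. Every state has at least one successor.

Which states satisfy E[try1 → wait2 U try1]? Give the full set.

States satisfying try1 → wait2: {Exit, Crit}.
States satisfying try1: {Wait, Idle, Try}.
States satisfying E[try1 → wait2 U try1]: {Exit, Crit, Wait, Idle, Try}.

{Exit, Crit, Wait, Idle, Try}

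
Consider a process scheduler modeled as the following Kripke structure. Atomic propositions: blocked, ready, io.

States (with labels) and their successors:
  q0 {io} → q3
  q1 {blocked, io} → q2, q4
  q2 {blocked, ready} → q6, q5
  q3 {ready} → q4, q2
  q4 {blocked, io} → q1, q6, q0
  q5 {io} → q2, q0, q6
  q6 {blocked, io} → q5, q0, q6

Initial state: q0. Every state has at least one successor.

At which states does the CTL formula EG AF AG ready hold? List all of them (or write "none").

States satisfying AF AG ready: ∅.
States satisfying EG AF AG ready: ∅.

none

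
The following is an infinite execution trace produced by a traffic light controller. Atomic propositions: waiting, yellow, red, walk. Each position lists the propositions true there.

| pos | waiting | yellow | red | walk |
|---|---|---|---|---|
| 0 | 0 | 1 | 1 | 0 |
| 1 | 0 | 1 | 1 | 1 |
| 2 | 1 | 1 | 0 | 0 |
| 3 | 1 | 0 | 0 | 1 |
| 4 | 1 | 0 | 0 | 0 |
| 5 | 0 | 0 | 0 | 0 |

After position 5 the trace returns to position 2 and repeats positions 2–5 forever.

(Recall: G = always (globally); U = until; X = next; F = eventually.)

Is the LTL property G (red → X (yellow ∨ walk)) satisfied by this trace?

red → X (yellow ∨ walk) holds at every position 0..5, and those are all positions ever visited, so G (red → X (yellow ∨ walk)) holds.
Positions where red holds: 0, 1.
Check X (yellow ∨ walk) at each: 0→ok, 1→ok.

Holds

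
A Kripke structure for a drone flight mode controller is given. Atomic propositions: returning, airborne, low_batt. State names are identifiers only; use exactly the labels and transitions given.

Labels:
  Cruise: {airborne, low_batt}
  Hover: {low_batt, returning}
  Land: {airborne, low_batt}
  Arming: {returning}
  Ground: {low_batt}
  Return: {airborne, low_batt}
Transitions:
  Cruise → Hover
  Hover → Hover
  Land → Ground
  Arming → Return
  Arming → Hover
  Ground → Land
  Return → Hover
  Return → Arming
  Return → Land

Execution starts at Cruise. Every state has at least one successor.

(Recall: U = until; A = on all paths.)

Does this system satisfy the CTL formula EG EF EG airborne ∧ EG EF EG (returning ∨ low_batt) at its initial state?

Does not hold

States satisfying EF EG airborne: ∅.
States satisfying EG EF EG airborne: ∅.
States satisfying EF EG (returning ∨ low_batt): {Cruise, Hover, Land, Arming, Ground, Return}.
States satisfying EG EF EG (returning ∨ low_batt): {Cruise, Hover, Land, Arming, Ground, Return}.
States satisfying EG EF EG airborne ∧ EG EF EG (returning ∨ low_batt): ∅.
Cruise ∉ Sat(EG EF EG airborne ∧ EG EF EG (returning ∨ low_batt)).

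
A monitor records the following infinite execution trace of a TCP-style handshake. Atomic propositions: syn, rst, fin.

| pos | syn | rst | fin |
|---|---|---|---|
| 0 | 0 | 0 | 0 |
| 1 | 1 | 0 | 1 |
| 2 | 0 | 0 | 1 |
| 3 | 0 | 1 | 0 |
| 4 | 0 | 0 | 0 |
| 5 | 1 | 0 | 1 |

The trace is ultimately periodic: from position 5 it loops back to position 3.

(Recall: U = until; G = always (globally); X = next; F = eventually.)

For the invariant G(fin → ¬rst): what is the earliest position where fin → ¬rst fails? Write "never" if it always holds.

never

fin → ¬rst holds at every position 0..5, and those are all the positions the trace ever visits, so the invariant G(fin → ¬rst) is never violated.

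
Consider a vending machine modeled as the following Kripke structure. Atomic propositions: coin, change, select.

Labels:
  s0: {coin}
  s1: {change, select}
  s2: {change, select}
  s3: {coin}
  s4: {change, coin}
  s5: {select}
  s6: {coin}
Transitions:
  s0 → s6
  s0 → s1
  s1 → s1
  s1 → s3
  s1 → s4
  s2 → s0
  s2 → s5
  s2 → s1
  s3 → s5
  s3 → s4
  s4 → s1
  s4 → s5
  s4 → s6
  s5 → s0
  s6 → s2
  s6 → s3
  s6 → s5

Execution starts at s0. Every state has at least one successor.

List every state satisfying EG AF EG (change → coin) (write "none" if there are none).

{s0, s3, s4, s5, s6}

States satisfying AF EG (change → coin): {s0, s3, s4, s5, s6}.
States satisfying EG AF EG (change → coin): {s0, s3, s4, s5, s6}.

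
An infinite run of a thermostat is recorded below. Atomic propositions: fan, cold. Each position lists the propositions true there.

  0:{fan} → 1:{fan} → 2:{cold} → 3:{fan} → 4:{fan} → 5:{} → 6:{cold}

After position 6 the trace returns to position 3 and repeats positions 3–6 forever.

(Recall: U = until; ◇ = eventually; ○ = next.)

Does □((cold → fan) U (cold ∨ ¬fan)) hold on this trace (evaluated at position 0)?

(cold → fan) U (cold ∨ ¬fan) holds at every position 0..6, and those are all positions ever visited, so □((cold → fan) U (cold ∨ ¬fan)) holds.

Yes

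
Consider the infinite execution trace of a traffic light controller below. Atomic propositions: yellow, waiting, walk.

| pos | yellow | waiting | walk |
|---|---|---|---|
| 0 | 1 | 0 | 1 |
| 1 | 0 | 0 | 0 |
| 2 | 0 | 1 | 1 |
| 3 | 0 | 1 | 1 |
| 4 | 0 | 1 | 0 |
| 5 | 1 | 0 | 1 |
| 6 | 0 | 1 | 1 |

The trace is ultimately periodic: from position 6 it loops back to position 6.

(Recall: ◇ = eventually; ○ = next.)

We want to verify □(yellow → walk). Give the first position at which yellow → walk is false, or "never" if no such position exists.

never

yellow → walk holds at every position 0..6, and those are all the positions the trace ever visits, so the invariant □(yellow → walk) is never violated.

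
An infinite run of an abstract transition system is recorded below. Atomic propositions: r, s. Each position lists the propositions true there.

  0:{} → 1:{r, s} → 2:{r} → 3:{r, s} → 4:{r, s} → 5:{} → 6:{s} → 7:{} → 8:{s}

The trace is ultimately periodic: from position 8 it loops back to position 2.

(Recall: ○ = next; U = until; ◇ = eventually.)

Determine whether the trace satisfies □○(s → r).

No

○(s → r) must hold at every position from 0 onward. It fails at position 5, so □○(s → r) is false.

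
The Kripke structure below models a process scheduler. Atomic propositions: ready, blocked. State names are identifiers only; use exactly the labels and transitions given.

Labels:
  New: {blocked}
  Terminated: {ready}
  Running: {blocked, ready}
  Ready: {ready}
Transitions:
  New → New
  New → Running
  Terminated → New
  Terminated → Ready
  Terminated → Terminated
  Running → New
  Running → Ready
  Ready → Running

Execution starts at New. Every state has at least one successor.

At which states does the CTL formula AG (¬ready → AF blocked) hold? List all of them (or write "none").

{New, Terminated, Running, Ready}

States satisfying ¬ready → AF blocked: {New, Terminated, Running, Ready}.
States satisfying AG (¬ready → AF blocked): {New, Terminated, Running, Ready}.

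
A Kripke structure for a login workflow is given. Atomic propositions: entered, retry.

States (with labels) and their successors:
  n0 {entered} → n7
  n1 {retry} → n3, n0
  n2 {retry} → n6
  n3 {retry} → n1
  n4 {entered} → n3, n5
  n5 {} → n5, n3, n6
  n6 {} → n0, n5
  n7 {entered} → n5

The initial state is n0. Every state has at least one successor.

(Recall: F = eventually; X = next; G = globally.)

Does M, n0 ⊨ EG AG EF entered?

States satisfying AG EF entered: {n0, n1, n2, n3, n4, n5, n6, n7}.
States satisfying EG AG EF entered: {n0, n1, n2, n3, n4, n5, n6, n7}.
n0 ∈ Sat(EG AG EF entered).

Holds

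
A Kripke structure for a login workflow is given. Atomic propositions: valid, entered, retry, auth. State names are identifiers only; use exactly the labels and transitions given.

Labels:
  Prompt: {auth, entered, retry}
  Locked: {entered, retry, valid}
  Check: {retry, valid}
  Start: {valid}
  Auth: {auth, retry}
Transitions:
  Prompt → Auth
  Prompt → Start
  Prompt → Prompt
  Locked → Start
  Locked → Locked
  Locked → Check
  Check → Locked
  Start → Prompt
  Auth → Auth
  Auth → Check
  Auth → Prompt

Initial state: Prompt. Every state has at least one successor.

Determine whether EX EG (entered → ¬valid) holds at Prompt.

States satisfying EG (entered → ¬valid): {Prompt, Start, Auth}.
States satisfying EX EG (entered → ¬valid): {Prompt, Locked, Start, Auth}.
Prompt ∈ Sat(EX EG (entered → ¬valid)).

Holds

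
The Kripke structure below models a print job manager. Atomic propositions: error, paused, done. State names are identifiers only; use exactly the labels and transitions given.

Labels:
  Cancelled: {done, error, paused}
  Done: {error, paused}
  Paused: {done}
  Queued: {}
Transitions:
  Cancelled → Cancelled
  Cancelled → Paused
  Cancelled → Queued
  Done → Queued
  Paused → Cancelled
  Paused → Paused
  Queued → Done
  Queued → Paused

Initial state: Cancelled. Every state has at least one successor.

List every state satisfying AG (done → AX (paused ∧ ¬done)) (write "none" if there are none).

States satisfying done → AX (paused ∧ ¬done): {Done, Queued}.
States satisfying AG (done → AX (paused ∧ ¬done)): ∅.

none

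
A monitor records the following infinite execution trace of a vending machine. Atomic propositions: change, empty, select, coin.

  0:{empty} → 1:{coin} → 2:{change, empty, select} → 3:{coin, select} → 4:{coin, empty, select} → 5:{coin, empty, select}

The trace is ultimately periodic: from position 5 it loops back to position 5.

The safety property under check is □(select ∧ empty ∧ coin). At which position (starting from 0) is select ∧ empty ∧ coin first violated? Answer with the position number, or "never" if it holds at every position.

At position 0 the labels are {empty}, so select ∧ empty ∧ coin is false there. This is the first violation.

0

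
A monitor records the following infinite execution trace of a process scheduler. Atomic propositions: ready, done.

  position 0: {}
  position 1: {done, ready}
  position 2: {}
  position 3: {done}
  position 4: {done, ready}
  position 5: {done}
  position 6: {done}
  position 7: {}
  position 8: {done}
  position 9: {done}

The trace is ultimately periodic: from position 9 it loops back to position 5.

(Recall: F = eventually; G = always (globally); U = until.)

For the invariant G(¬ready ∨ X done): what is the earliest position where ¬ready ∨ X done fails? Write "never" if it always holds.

1

Check ¬ready ∨ X done at each position in order: 0 ✓.
At position 1 the labels are {done, ready} and the next position 2 has {}, so ¬ready ∨ X done is false there. This is the first violation.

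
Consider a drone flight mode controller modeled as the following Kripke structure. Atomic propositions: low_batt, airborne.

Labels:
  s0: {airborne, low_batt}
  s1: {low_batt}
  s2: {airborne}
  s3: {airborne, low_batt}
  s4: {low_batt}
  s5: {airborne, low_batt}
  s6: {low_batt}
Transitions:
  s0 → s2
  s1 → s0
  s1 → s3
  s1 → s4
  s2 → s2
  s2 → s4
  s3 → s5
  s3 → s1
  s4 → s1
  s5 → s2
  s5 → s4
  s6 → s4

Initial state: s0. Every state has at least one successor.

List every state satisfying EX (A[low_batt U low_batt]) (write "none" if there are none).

{s1, s2, s3, s4, s5, s6}

States satisfying A[low_batt U low_batt]: {s0, s1, s3, s4, s5, s6}.
States satisfying EX (A[low_batt U low_batt]): {s1, s2, s3, s4, s5, s6}.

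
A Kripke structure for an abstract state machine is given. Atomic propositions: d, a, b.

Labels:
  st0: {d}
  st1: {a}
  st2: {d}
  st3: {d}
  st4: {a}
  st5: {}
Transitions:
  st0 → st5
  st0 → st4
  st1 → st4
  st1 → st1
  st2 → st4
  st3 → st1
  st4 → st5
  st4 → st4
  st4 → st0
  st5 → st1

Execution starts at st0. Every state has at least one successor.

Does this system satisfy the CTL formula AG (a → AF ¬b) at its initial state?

Satisfied

States satisfying a → AF ¬b: {st0, st1, st2, st3, st4, st5}.
States satisfying AG (a → AF ¬b): {st0, st1, st2, st3, st4, st5}.
Every state reachable from st0 satisfies a → AF ¬b.
st0 ∈ Sat(AG (a → AF ¬b)).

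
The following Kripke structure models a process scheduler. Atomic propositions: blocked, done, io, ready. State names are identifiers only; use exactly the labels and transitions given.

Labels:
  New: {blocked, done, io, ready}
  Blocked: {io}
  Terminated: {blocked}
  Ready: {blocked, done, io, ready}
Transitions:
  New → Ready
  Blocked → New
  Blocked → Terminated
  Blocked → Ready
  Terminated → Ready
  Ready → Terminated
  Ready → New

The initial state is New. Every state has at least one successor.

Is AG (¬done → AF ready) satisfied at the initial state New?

States satisfying ¬done → AF ready: {New, Blocked, Terminated, Ready}.
States satisfying AG (¬done → AF ready): {New, Blocked, Terminated, Ready}.
Every state reachable from New satisfies ¬done → AF ready.
New ∈ Sat(AG (¬done → AF ready)).

Holds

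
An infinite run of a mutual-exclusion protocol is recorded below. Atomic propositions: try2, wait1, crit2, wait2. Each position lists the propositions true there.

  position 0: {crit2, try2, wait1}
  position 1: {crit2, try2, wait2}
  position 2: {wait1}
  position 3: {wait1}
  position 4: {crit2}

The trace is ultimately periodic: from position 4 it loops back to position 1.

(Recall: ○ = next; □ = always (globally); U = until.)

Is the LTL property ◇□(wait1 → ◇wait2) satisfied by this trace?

□(wait1 → ◇wait2) holds at position 0, which is reachable from 0, so ◇□(wait1 → ◇wait2) holds.

Yes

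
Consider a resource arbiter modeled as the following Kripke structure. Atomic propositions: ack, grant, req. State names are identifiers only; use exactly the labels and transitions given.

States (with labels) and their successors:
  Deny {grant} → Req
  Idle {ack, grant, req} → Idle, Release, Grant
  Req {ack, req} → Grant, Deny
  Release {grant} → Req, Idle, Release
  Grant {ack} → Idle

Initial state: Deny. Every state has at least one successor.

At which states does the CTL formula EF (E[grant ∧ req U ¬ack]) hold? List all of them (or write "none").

{Deny, Idle, Req, Release, Grant}

States satisfying E[grant ∧ req U ¬ack]: {Deny, Idle, Release}.
States satisfying EF (E[grant ∧ req U ¬ack]): {Deny, Idle, Req, Release, Grant}.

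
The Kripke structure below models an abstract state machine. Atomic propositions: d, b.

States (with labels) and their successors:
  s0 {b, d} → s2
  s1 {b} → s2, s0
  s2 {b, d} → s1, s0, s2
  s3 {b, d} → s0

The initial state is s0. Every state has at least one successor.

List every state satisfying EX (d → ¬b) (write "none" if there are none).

States satisfying d → ¬b: {s1}.
States satisfying EX (d → ¬b): {s2}.

{s2}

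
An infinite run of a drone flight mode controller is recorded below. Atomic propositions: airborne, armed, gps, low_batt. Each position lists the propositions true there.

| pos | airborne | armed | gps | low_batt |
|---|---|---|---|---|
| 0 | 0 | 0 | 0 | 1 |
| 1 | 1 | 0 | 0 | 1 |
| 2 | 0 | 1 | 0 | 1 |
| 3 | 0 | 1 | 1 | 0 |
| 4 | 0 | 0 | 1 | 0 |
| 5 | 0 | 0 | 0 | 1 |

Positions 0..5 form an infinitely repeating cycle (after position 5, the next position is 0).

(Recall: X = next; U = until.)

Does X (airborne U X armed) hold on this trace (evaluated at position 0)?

Yes

The position after 0 is 1; airborne U X armed is true there.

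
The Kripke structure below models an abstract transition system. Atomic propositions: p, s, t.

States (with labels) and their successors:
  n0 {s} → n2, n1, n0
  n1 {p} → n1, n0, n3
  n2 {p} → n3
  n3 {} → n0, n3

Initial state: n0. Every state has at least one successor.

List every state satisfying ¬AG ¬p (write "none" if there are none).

{n0, n1, n2, n3}

States satisfying ¬p: {n0, n3}.
States satisfying AG ¬p: ∅.
States satisfying ¬AG ¬p: {n0, n1, n2, n3}.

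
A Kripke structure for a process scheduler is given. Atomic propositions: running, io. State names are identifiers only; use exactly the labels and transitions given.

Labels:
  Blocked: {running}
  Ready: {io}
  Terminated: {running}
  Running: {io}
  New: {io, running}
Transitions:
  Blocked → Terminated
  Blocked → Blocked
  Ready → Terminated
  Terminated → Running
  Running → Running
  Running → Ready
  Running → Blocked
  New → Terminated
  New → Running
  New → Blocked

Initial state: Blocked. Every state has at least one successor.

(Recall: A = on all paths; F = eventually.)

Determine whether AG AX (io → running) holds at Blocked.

Does not hold

States satisfying AX (io → running): {Blocked, Ready}.
States satisfying AG AX (io → running): ∅.
Running is reachable from Blocked and violates AX (io → running), so AG fails at Blocked.
Blocked ∉ Sat(AG AX (io → running)).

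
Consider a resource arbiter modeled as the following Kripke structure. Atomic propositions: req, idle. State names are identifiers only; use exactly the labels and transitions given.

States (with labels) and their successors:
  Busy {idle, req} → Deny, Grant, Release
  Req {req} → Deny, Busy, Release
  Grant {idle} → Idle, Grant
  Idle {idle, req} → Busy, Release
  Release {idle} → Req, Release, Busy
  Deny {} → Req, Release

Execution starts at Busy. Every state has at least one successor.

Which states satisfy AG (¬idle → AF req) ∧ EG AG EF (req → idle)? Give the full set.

States satisfying ¬idle → AF req: {Busy, Req, Grant, Idle, Release}.
States satisfying AG (¬idle → AF req): ∅.
States satisfying AG EF (req → idle): {Busy, Req, Grant, Idle, Release, Deny}.
States satisfying EG AG EF (req → idle): {Busy, Req, Grant, Idle, Release, Deny}.
States satisfying AG (¬idle → AF req) ∧ EG AG EF (req → idle): ∅.

none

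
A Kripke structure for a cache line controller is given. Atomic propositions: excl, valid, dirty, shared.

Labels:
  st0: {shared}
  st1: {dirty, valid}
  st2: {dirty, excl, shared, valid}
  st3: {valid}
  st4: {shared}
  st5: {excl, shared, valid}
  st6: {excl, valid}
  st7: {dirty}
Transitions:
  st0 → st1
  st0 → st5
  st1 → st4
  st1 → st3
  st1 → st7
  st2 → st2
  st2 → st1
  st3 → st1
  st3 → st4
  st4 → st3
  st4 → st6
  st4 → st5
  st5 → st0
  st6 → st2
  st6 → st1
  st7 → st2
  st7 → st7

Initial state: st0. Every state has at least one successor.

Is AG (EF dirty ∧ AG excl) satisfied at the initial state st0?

States satisfying EF dirty ∧ AG excl: ∅.
States satisfying AG (EF dirty ∧ AG excl): ∅.
st0 is reachable from st0 and violates EF dirty ∧ AG excl, so AG fails at st0.
st0 ∉ Sat(AG (EF dirty ∧ AG excl)).

Violated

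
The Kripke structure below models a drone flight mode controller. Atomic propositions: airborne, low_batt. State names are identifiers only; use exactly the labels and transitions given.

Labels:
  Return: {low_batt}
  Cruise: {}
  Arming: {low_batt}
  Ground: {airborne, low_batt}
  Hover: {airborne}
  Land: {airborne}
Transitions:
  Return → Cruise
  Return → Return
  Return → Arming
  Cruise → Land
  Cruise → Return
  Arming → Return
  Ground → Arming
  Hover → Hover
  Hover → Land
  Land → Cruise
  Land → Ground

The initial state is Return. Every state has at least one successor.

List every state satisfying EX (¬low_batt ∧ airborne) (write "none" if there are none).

{Cruise, Hover}

States satisfying ¬low_batt ∧ airborne: {Hover, Land}.
States satisfying EX (¬low_batt ∧ airborne): {Cruise, Hover}.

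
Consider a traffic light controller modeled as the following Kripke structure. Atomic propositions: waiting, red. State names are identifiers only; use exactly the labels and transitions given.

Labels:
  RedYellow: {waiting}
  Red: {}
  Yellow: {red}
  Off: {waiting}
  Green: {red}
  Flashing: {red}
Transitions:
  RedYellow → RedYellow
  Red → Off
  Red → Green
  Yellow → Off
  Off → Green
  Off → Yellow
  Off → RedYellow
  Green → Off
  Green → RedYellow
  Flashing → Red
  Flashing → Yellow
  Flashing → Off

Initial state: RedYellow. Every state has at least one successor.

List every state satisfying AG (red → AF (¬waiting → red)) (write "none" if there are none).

States satisfying red → AF (¬waiting → red): {RedYellow, Red, Yellow, Off, Green, Flashing}.
States satisfying AG (red → AF (¬waiting → red)): {RedYellow, Red, Yellow, Off, Green, Flashing}.

{RedYellow, Red, Yellow, Off, Green, Flashing}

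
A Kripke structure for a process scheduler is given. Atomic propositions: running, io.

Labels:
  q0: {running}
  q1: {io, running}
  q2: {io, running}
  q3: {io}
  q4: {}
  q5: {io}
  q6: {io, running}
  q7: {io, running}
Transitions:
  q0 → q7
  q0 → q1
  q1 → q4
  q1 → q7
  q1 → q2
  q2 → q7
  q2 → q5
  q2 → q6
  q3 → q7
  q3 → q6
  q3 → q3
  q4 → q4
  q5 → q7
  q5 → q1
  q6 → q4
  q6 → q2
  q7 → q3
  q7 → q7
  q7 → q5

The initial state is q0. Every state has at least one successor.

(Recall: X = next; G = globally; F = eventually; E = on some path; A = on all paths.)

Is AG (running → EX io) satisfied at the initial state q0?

Yes

States satisfying running → EX io: {q0, q1, q2, q3, q4, q5, q6, q7}.
States satisfying AG (running → EX io): {q0, q1, q2, q3, q4, q5, q6, q7}.
Every state reachable from q0 satisfies running → EX io.
q0 ∈ Sat(AG (running → EX io)).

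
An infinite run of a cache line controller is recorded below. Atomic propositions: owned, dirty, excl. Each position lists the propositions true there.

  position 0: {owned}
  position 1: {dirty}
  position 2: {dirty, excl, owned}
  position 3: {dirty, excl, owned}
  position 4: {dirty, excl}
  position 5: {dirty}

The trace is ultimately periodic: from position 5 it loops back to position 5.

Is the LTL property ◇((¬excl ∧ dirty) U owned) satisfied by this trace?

Yes

(¬excl ∧ dirty) U owned holds at position 0, which is reachable from 0, so ◇((¬excl ∧ dirty) U owned) holds.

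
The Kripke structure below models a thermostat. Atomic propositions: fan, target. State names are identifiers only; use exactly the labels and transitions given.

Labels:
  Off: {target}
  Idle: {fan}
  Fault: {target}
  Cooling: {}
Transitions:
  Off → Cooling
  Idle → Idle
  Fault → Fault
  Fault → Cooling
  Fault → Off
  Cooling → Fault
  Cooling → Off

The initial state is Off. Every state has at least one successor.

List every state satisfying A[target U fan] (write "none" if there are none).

States satisfying target: {Off, Fault}.
States satisfying fan: {Idle}.
States satisfying A[target U fan]: {Idle}.

{Idle}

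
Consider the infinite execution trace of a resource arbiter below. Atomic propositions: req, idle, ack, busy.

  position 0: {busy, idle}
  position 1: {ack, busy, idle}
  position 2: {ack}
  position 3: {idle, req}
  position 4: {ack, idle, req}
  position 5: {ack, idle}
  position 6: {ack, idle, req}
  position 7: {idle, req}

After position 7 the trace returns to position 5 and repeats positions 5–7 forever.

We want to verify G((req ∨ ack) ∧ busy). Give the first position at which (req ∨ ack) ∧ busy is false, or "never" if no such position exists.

0

At position 0 the labels are {busy, idle}, so (req ∨ ack) ∧ busy is false there. This is the first violation.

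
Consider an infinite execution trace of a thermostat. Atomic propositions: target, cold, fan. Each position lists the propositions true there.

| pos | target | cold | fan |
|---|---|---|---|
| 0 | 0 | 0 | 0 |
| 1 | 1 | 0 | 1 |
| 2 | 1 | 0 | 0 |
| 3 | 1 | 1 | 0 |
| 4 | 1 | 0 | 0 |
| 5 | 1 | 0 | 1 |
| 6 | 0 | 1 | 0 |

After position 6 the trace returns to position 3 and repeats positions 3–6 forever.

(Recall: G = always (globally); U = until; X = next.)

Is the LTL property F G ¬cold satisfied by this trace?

G ¬cold is false at every position 0..6, so it never becomes true and F G ¬cold fails.

Does not hold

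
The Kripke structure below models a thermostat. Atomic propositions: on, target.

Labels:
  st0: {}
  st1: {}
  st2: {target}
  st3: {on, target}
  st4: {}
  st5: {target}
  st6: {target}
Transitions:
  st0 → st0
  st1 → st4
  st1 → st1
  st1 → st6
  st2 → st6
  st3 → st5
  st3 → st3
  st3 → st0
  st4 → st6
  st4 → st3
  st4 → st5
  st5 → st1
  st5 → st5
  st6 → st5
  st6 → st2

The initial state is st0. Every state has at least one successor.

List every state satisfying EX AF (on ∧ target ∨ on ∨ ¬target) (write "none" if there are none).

{st0, st1, st3, st4, st5}

States satisfying AF (on ∧ target ∨ on ∨ ¬target): {st0, st1, st3, st4}.
States satisfying EX AF (on ∧ target ∨ on ∨ ¬target): {st0, st1, st3, st4, st5}.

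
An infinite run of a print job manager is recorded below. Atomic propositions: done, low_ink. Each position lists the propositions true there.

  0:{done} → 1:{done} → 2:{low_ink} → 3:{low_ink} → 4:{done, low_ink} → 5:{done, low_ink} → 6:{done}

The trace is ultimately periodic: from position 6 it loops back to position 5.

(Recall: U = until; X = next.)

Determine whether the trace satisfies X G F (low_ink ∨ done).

The position after 0 is 1; G F (low_ink ∨ done) is true there.

Holds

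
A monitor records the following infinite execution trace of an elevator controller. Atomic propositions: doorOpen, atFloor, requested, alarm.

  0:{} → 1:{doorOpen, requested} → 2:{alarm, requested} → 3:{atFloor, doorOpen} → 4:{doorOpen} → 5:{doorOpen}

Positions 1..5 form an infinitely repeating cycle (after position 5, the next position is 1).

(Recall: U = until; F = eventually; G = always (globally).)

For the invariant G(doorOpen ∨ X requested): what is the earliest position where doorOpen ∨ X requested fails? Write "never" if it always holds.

Check doorOpen ∨ X requested at each position in order: 0 ✓, 1 ✓.
At position 2 the labels are {alarm, requested} and the next position 3 has {atFloor, doorOpen}, so doorOpen ∨ X requested is false there. This is the first violation.

2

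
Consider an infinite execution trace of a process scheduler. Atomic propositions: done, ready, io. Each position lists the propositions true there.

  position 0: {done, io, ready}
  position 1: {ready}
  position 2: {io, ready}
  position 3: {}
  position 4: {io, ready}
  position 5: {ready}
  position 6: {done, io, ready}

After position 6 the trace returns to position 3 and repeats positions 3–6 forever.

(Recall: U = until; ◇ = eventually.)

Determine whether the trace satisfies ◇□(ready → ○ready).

Does not hold

□(ready → ○ready) is false at every position 0..6, so it never becomes true and ◇□(ready → ○ready) fails.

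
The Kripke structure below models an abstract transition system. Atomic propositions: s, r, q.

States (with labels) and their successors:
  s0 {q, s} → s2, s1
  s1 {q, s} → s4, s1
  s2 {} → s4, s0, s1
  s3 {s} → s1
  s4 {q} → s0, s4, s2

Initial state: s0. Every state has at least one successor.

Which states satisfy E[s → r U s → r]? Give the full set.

States satisfying s → r: {s2, s4}.
States satisfying E[s → r U s → r]: {s2, s4}.

{s2, s4}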